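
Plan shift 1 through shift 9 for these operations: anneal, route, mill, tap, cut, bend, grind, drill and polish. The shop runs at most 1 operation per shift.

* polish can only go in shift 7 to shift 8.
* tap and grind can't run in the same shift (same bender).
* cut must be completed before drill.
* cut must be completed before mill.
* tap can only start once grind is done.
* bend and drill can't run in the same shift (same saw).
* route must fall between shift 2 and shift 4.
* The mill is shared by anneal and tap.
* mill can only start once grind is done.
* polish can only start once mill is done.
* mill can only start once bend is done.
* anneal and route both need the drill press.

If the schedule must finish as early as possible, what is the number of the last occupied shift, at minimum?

shift 9

The precedence chain requires at least 3 distinct shifts.
With at most 1 per shift and 9 operations, at least 9 shifts are needed.
polish can't be placed before shift 7, so the schedule must run through at least shift 7.
9 works (last occupied shift: shift 9): for example anneal=shift 9; cut=shift 1; tap=shift 6; mill=shift 5; polish=shift 7; drill=shift 8; grind=shift 3; route=shift 2; bend=shift 4.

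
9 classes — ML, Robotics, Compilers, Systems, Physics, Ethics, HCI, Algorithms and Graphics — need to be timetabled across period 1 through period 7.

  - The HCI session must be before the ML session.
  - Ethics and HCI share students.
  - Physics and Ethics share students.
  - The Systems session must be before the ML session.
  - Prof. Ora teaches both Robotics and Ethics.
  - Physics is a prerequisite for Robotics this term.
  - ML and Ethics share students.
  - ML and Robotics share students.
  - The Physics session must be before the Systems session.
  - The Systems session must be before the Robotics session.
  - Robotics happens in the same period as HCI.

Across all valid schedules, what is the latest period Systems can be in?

Precedence pushes Systems to at least period 2; downstream work caps Systems at period 5.
Systems at period 5 is achievable: HCI=period 6; Algorithms=period 1; Physics=period 1; Systems=period 5; Ethics=period 2; ML=period 7; Robotics=period 6; Graphics=period 1; Compilers=period 1.

period 5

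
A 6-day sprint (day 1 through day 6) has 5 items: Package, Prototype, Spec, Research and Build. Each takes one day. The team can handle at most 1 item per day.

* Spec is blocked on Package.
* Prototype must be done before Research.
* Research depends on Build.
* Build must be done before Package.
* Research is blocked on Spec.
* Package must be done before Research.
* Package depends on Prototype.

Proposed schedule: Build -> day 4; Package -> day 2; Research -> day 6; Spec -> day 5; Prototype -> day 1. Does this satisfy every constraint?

Package must be done before Research — holds.
The team can handle at most 1 item per day — holds.
Research depends on Build — holds.
Research is blocked on Spec — holds.
Prototype must be done before Research — holds.
Build must be done before Package — violated.
Spec is blocked on Package — holds.
Package depends on Prototype — holds.

No. Build must be done before Package is not satisfied.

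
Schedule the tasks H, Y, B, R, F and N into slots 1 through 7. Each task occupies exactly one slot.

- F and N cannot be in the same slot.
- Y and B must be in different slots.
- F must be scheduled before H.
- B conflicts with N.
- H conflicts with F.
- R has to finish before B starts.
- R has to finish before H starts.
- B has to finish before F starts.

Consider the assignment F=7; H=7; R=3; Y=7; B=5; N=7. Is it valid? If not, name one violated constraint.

Y and B must be in different slots — holds.
R has to finish before H starts — holds.
B conflicts with N — holds.
H conflicts with F — violated.
F must be scheduled before H — violated.
B has to finish before F starts — holds.
F and N cannot be in the same slot — violated.
R has to finish before B starts — holds.

No — it violates: H conflicts with F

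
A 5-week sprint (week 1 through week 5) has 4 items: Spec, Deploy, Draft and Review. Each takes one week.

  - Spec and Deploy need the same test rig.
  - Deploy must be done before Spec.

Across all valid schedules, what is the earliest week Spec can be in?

Precedence pushes Spec to at least week 2.
Spec at week 2 is achievable: Draft in week 1; Review in week 1; Spec in week 2; Deploy in week 1.

week 2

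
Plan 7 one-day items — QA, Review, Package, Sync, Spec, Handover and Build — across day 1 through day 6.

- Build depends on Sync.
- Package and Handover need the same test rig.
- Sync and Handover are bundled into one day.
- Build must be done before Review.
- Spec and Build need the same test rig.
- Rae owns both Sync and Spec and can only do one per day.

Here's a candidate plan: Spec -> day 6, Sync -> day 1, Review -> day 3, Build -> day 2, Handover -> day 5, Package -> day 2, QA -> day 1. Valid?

Build must be done before Review — holds.
Package and Handover need the same test rig — holds.
Build depends on Sync — holds.
Sync and Handover are bundled into one day — violated.
Spec and Build need the same test rig — holds.
Rae owns both Sync and Spec and can only do one per day — holds.

No — it violates: Sync and Handover are bundled into one day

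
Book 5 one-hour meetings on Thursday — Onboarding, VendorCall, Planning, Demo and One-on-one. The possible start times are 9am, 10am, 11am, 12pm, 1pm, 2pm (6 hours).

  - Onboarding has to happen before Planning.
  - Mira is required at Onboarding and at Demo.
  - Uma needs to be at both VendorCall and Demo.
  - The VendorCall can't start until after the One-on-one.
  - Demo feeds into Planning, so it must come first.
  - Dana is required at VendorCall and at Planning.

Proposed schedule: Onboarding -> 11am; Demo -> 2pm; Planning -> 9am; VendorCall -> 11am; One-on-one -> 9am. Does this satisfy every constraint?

Dana is required at VendorCall and at Planning — holds.
Onboarding has to happen before Planning — violated.
Demo feeds into Planning, so it must come first — violated.
Mira is required at Onboarding and at Demo — holds.
The VendorCall can't start until after the One-on-one — holds.
Uma needs to be at both VendorCall and Demo — holds.

Invalid. Demo feeds into Planning, so it must come first.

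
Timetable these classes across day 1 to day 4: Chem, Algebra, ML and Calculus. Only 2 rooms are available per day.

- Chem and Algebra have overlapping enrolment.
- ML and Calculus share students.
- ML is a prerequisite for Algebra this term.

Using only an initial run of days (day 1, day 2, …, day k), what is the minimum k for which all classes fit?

The precedence chain requires at least 2 distinct days.
With at most 2 per day and 4 classes, at least 2 days are needed.
2 works (last occupied day: day 2): for example ML in day 1; Algebra in day 2; Chem in day 1; Calculus in day 2.

2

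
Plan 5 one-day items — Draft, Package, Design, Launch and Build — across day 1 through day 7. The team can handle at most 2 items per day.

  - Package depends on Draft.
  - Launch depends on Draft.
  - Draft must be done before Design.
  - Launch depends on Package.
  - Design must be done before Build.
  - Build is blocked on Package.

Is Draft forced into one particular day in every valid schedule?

No

Draft can be day 1 (e.g. Package=day 2, Design=day 2, Launch=day 3, Draft=day 1, Build=day 3) or day 2 (e.g. Design=day 3; Package=day 3; Build=day 4; Draft=day 2; Launch=day 4).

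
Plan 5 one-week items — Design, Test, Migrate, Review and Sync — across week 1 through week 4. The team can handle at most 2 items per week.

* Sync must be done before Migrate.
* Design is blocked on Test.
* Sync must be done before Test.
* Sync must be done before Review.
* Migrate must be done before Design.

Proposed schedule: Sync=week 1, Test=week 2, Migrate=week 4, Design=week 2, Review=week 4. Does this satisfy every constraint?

Sync must be done before Migrate — holds.
Design is blocked on Test — violated.
Sync must be done before Review — holds.
Sync must be done before Test — holds.
The team can handle at most 2 items per week — holds.
Migrate must be done before Design — violated.

No. Migrate must be done before Design is not satisfied.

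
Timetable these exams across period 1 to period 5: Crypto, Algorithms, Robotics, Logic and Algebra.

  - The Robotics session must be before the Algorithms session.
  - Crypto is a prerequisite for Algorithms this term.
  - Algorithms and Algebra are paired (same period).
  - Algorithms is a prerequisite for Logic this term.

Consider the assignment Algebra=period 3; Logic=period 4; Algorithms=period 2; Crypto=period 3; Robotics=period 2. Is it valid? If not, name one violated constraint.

Algorithms is a prerequisite for Logic this term — holds.
Algorithms and Algebra are paired (same period) — violated.
The Robotics session must be before the Algorithms session — violated.
Crypto is a prerequisite for Algorithms this term — violated.

Invalid. Crypto is a prerequisite for Algorithms this term.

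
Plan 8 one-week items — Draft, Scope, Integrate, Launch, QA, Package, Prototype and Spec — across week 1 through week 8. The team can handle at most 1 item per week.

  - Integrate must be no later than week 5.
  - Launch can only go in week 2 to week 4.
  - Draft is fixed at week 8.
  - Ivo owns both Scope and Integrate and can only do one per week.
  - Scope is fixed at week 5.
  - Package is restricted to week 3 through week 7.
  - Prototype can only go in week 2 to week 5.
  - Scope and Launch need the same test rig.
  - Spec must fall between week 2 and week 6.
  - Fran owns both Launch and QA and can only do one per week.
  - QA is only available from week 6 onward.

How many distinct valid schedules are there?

Splitting on Launch: it can be week 2 (6), week 3 (5), week 4 (5). Listing each branch's schedules as (Draft, Scope, Integrate, QA, Package, Prototype, Spec) by week number:
Launch=week 2: (8,5,1,6,7,3,4) (8,5,1,6,7,4,3) (8,5,1,7,3,4,6) (8,5,1,7,4,3,6) (8,5,1,7,6,3,4) (8,5,1,7,6,4,3) — 6.
Launch=week 3: (8,5,1,6,7,2,4) (8,5,1,6,7,4,2) (8,5,1,7,4,2,6) (8,5,1,7,6,2,4) (8,5,1,7,6,4,2) — 5.
Launch=week 4: (8,5,1,6,7,2,3) (8,5,1,6,7,3,2) (8,5,1,7,3,2,6) (8,5,1,7,6,2,3) (8,5,1,7,6,3,2) — 5.
Summing: 6 + 5 + 5 = 16.

16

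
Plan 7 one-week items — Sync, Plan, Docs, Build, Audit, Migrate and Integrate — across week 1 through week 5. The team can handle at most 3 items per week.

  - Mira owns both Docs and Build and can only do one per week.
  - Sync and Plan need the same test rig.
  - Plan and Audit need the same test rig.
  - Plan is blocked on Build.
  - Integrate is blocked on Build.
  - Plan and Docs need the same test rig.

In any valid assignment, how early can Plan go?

Precedence pushes Plan to at least week 2.
Plan at week 2 is achievable: Plan=week 2; Sync=week 1; Audit=week 1; Integrate=week 2; Migrate=week 2; Build=week 1; Docs=week 3.

week 2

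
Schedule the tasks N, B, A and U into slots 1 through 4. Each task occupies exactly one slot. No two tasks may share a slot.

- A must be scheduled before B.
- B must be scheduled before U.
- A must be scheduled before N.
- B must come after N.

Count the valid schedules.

Enumerating: B in 3; A in 1; N in 2; U in 4.

1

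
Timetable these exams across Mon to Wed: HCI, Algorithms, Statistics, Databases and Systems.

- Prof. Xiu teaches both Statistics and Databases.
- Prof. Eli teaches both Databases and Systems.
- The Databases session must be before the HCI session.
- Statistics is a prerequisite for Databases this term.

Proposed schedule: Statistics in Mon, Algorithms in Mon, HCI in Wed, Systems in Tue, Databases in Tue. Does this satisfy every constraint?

Prof. Eli teaches both Databases and Systems — violated.
Statistics is a prerequisite for Databases this term — holds.
Prof. Xiu teaches both Statistics and Databases — holds.
The Databases session must be before the HCI session — holds.

No. Prof. Eli teaches both Databases and Systems is not satisfied.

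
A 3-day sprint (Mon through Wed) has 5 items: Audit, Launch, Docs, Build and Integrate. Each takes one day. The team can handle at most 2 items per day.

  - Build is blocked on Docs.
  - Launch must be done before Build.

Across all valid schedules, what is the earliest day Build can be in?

Precedence pushes Build to at least Tue.
Build at Tue is achievable: Audit=Tue, Docs=Mon, Build=Tue, Integrate=Wed, Launch=Mon.

Tue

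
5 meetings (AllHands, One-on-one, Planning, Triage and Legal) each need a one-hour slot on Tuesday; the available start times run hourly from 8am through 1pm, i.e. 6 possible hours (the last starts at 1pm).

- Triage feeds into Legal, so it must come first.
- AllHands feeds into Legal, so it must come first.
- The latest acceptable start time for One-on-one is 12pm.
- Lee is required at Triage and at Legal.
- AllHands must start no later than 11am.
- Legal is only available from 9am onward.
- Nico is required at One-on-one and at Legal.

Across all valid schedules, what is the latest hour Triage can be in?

12pm

Downstream work caps Triage at 12pm.
Triage at 12pm is achievable: One-on-one in 8am; AllHands in 8am; Legal in 1pm; Triage in 12pm; Planning in 8am.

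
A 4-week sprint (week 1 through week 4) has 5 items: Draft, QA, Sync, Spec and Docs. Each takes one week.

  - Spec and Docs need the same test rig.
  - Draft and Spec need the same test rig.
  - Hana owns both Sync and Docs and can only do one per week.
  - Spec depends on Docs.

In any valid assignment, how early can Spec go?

Precedence pushes Spec to at least week 2.
Spec at week 2 is achievable: Docs -> week 1, Sync -> week 2, QA -> week 1, Draft -> week 1, Spec -> week 2.

week 2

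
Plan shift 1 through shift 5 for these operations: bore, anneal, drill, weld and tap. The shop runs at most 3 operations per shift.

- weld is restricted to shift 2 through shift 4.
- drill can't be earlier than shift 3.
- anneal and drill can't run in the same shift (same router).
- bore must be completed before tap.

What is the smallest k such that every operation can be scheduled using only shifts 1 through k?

3

The precedence chain requires at least 2 distinct shifts.
With at most 3 per shift and 5 operations, at least 2 shifts are needed.
drill can't be placed before shift 3, so the schedule must run through at least shift 3.
3 works (last occupied shift: shift 3): for example weld=shift 2; drill=shift 3; bore=shift 1; tap=shift 2; anneal=shift 1.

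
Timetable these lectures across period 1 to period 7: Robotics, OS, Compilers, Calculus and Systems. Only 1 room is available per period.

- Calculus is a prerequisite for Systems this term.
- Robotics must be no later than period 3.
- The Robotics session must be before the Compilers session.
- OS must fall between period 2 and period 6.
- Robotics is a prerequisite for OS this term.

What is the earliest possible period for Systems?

Precedence pushes Systems to at least period 2.
Systems at period 2 is achievable: Robotics=period 3, Systems=period 2, Compilers=period 5, Calculus=period 1, OS=period 4.

period 2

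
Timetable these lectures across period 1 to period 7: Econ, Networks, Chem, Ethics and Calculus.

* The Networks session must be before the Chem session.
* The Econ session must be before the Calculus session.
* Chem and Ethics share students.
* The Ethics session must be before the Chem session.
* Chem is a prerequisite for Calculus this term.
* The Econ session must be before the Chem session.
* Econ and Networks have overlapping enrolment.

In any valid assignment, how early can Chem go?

Precedence pushes Chem to at least period 2; downstream work caps Chem at period 6.
Chem at period 3 is achievable: Calculus -> period 4, Ethics -> period 1, Econ -> period 1, Networks -> period 2, Chem -> period 3.
Nothing earlier works — the conflict constraints rule out every period before period 3.

period 3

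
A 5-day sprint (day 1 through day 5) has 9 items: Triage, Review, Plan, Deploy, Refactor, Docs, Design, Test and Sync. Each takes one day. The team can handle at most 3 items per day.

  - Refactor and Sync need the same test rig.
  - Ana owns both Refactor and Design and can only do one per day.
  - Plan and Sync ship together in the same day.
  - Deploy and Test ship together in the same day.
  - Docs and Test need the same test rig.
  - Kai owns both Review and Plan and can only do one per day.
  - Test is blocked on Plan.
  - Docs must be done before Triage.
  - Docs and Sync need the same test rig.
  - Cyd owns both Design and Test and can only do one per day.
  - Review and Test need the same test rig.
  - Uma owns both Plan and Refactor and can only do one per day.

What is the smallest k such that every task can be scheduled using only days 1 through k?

3

The precedence chain requires at least 2 distinct days.
With at most 3 per day and 9 tasks, at least 3 days are needed.
3 works (last occupied day: day 3): for example Test in day 3; Design in day 1; Triage in day 2; Review in day 1; Deploy in day 3; Plan in day 2; Sync in day 2; Refactor in day 3; Docs in day 1.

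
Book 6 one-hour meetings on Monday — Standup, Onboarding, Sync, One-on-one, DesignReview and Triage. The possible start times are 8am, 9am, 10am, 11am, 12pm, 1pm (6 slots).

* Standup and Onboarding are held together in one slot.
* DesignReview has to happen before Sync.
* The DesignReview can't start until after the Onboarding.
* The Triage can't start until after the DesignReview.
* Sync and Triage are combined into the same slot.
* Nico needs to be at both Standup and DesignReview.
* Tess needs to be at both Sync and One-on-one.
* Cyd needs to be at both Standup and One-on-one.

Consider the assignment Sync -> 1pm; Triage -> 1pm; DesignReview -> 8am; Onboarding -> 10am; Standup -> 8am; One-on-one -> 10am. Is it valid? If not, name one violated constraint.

No — it violates: The DesignReview can't start until after the Onboarding

Cyd needs to be at both Standup and One-on-one — holds.
Tess needs to be at both Sync and One-on-one — holds.
The DesignReview can't start until after the Onboarding — violated.
Sync and Triage are combined into the same slot — holds.
Nico needs to be at both Standup and DesignReview — violated.
Standup and Onboarding are held together in one slot — violated.
DesignReview has to happen before Sync — holds.
The Triage can't start until after the DesignReview — holds.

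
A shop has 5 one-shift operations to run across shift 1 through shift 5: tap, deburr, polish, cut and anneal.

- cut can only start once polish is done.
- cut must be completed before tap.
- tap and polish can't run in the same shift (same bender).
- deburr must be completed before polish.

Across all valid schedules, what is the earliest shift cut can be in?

shift 3

Precedence pushes cut to at least shift 3; downstream work caps cut at shift 4.
cut at shift 3 is achievable: deburr=shift 1; tap=shift 4; anneal=shift 1; polish=shift 2; cut=shift 3.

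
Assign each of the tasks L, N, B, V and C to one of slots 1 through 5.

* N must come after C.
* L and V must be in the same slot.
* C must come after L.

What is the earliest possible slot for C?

2

Precedence pushes C to at least 2; downstream work caps C at 4.
C at 2 is achievable: L in 1, C in 2, N in 3, B in 1, V in 1.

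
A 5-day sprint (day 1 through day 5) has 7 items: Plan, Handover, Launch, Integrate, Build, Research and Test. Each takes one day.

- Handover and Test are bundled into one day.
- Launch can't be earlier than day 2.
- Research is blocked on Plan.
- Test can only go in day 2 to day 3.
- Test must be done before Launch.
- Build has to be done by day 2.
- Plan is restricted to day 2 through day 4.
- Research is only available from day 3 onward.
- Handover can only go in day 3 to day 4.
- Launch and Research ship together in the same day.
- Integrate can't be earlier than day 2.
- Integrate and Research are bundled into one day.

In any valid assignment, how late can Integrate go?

Integrate is available from day 2; Integrate must be in the same day as Launch, which can't be before day 4, so Integrate is at least day 4.
Integrate at day 5 is achievable: Build in day 1, Launch in day 5, Research in day 5, Integrate in day 5, Plan in day 2, Test in day 3, Handover in day 3.

day 5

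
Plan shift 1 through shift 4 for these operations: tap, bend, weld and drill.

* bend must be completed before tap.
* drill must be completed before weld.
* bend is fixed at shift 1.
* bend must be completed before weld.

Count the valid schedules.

Splitting on tap: it can be shift 2 (6), shift 3 (6), shift 4 (6). Listing each branch's schedules as (bend, weld, drill) by shift number:
tap=shift 2: (1,2,1) (1,3,1) (1,3,2) (1,4,1) (1,4,2) (1,4,3) — 6.
tap=shift 3: (1,2,1) (1,3,1) (1,3,2) (1,4,1) (1,4,2) (1,4,3) — 6.
tap=shift 4: (1,2,1) (1,3,1) (1,3,2) (1,4,1) (1,4,2) (1,4,3) — 6.
Summing: 6 + 6 + 6 = 18.

18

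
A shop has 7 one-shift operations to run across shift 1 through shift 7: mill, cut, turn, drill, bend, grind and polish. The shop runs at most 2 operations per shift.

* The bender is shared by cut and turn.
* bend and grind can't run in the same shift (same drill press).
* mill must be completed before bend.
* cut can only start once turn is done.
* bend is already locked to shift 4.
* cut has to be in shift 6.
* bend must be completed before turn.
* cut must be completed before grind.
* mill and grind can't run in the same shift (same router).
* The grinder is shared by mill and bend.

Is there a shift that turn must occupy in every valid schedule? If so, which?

bend is fixed at shift 4 and must come before turn, so turn is at least shift 5.
cut is fixed at shift 6 and must come after turn, so turn is at most shift 5.
So turn must be shift 5.

shift 5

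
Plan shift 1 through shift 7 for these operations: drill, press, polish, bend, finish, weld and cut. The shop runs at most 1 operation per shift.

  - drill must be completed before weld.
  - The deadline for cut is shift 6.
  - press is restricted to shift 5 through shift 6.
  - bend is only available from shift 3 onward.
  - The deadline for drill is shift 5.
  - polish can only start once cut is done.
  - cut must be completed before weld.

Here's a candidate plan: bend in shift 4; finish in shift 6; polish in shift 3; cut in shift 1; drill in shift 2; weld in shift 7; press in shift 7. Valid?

No — it violates: press is restricted to shift 5 through shift 6

polish can only start once cut is done — holds.
bend is only available from shift 3 onward — holds.
The shop runs at most 1 operation per shift — violated.
drill must be completed before weld — holds.
press is restricted to shift 5 through shift 6 — violated.
The deadline for drill is shift 5 — holds.
The deadline for cut is shift 6 — holds.
cut must be completed before weld — holds.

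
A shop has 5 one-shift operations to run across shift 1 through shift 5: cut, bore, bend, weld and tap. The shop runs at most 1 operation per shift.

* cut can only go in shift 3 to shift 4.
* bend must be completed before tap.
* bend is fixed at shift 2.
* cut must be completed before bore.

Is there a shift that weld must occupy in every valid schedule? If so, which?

So weld is pinned to shift 1.

shift 1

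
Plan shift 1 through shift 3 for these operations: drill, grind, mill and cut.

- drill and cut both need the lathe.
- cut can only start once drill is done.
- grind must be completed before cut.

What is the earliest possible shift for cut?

Precedence pushes cut to at least shift 2.
cut at shift 2 is achievable: cut in shift 2; grind in shift 1; drill in shift 1; mill in shift 1.

shift 2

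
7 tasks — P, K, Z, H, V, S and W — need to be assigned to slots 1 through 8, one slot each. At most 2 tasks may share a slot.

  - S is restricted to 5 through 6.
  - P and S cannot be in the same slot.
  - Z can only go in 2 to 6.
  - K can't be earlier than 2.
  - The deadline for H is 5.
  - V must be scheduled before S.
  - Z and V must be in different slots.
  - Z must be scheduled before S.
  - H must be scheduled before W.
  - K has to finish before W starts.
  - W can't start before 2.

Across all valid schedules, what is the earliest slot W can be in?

3

W is available from 2; precedence pushes W to at least 3.
W at 3 is achievable: K=2, S=5, H=1, W=3, V=1, P=3, Z=2.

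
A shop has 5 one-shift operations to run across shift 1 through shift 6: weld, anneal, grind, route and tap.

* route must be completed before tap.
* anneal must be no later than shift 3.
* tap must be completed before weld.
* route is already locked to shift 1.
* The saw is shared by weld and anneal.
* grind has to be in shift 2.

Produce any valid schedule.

tap in shift 2; weld in shift 3; grind in shift 2; anneal in shift 1; route in shift 1

Checking: tap(shift 2) before weld(shift 3); route(shift 1) before tap(shift 2); weld(shift 3) != anneal(shift 1); anneal=shift 1 in [shift 1,shift 3]; route=shift 1 in [shift 1,shift 1]; grind=shift 2 in [shift 2,shift 2].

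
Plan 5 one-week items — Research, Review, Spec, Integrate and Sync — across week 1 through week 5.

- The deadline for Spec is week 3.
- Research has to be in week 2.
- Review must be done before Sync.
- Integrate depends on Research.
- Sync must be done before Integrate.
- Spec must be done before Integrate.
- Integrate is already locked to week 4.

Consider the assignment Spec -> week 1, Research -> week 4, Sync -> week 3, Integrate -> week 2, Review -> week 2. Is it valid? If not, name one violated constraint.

Review must be done before Sync — holds.
Integrate depends on Research — violated.
Sync must be done before Integrate — violated.
Spec must be done before Integrate — holds.
The deadline for Spec is week 3 — holds.
Research has to be in week 2 — violated.
Integrate is already locked to week 4 — violated.

Invalid. Integrate depends on Research.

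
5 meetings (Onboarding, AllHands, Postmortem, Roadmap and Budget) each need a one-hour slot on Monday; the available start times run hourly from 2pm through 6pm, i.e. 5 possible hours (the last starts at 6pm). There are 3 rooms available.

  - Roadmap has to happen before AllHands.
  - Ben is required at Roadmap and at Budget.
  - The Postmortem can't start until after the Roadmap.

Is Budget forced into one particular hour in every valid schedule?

No

Budget can be 2pm (e.g. Roadmap in 3pm; Onboarding in 2pm; AllHands in 4pm; Postmortem in 4pm; Budget in 2pm) or 3pm (e.g. Roadmap=2pm, Postmortem=3pm, Onboarding=2pm, Budget=3pm, AllHands=3pm).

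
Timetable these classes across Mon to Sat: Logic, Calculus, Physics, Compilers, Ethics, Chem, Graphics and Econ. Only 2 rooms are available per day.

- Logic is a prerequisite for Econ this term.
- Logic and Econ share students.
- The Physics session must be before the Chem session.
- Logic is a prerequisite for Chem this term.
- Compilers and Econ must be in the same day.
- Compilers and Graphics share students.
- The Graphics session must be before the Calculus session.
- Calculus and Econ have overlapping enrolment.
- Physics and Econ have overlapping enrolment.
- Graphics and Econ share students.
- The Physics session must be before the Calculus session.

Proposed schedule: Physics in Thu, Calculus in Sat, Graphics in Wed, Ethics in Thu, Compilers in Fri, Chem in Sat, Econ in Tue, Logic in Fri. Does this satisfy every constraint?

Logic is a prerequisite for Chem this term — holds.
Calculus and Econ have overlapping enrolment — holds.
Physics and Econ have overlapping enrolment — holds.
Logic and Econ share students — holds.
The Physics session must be before the Calculus session — holds.
Only 2 rooms are available per day — holds.
The Graphics session must be before the Calculus session — holds.
Compilers and Econ must be in the same day — violated.
The Physics session must be before the Chem session — holds.
Compilers and Graphics share students — holds.
Graphics and Econ share students — holds.
Logic is a prerequisite for Econ this term — violated.

Invalid. Logic is a prerequisite for Econ this term.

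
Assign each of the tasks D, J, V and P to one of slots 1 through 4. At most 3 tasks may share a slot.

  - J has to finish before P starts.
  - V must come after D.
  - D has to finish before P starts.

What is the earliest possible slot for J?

Downstream work caps J at 3.
J at 1 is achievable: P -> 2, V -> 2, D -> 1, J -> 1.

1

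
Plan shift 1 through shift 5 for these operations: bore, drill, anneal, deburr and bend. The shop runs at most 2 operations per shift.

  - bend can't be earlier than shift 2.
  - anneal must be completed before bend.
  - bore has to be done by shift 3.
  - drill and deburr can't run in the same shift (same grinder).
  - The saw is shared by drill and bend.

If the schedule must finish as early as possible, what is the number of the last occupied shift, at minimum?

The precedence chain requires at least 2 distinct shifts.
With at most 2 per shift and 5 operations, at least 3 shifts are needed.
3 works (last occupied shift: shift 3): for example bore -> shift 1, anneal -> shift 1, bend -> shift 2, deburr -> shift 2, drill -> shift 3.

shift 3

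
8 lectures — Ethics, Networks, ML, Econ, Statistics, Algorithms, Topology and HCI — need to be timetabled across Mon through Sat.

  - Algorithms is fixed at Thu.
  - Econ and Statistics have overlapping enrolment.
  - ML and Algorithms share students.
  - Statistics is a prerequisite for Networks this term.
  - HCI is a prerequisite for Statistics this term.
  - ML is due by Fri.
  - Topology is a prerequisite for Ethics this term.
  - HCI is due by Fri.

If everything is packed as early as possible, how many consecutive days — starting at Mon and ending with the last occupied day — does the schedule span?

The precedence chain requires at least 3 distinct days.
Algorithms can't be placed before Thu — that is day 4 counting from Mon — so the schedule must run through at least 4 days.
4 works (last occupied day: Thu): for example Networks -> Wed; Statistics -> Tue; Ethics -> Tue; Topology -> Mon; Econ -> Mon; ML -> Mon; Algorithms -> Thu; HCI -> Mon.

4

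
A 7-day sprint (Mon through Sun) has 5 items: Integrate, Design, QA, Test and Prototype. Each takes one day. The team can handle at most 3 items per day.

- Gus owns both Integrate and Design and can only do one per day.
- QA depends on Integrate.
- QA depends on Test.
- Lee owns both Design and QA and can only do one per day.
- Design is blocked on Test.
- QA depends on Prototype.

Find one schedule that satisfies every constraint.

Prototype -> Mon; Integrate -> Mon; Test -> Mon; Design -> Wed; QA -> Tue

Checking: Prototype(Mon) before QA(Tue); Test(Mon) before Design(Wed); Integrate(Mon) before QA(Tue); Test(Mon) before QA(Tue); Integrate(Mon) != Design(Wed); Design(Wed) != QA(Tue); max 3 per day (cap 3).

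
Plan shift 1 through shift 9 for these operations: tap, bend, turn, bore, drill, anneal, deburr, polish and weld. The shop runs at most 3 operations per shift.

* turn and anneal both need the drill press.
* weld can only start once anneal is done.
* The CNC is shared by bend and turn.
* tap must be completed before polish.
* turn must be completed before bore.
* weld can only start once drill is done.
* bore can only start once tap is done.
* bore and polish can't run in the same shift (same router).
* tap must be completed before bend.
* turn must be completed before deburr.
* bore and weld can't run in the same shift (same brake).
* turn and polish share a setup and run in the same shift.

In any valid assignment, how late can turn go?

shift 8

Turn must be in the same shift as polish, which can't be before shift 2, so turn is at least shift 2; downstream work caps turn at shift 8.
turn at shift 8 is achievable: polish in shift 8, bore in shift 9, deburr in shift 9, turn in shift 8, tap in shift 1, drill in shift 1, bend in shift 2, weld in shift 2, anneal in shift 1.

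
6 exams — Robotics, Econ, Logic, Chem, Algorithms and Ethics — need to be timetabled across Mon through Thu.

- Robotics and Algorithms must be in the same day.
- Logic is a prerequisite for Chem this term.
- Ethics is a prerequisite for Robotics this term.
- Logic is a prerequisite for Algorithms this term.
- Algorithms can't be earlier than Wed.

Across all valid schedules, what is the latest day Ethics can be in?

Wed

Downstream work caps Ethics at Wed.
Ethics at Wed is achievable: Econ -> Mon, Algorithms -> Thu, Chem -> Tue, Ethics -> Wed, Logic -> Mon, Robotics -> Thu.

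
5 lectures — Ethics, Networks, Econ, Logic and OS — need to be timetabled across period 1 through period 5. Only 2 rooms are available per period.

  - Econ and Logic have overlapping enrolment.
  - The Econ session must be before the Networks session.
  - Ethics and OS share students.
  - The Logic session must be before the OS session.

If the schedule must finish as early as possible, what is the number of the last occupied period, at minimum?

period 3

The precedence chain requires at least 2 distinct periods.
With at most 2 per period and 5 lectures, at least 3 periods are needed.
3 works (last occupied period: period 3): for example Logic in period 2; Networks in period 2; OS in period 3; Ethics in period 1; Econ in period 1.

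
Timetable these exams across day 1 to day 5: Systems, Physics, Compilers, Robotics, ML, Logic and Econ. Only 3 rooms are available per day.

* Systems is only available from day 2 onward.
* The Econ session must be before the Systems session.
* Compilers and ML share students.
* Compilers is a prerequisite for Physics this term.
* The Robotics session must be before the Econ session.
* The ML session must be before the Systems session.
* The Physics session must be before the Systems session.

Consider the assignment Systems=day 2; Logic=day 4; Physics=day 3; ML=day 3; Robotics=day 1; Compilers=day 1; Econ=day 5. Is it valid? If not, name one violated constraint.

Compilers is a prerequisite for Physics this term — holds.
Systems is only available from day 2 onward — holds.
Compilers and ML share students — holds.
The ML session must be before the Systems session — violated.
The Robotics session must be before the Econ session — holds.
The Econ session must be before the Systems session — violated.
Only 3 rooms are available per day — holds.
The Physics session must be before the Systems session — violated.

Invalid. The Econ session must be before the Systems session.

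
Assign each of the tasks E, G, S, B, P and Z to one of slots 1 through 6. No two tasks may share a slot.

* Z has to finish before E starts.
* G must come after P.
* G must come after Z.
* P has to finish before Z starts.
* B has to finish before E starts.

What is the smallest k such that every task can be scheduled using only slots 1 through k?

6 slots

The precedence chain requires at least 3 distinct slots.
With at most 1 per slot and 6 tasks, at least 6 slots are needed.
6 works (last occupied slot: 6): for example P -> 1; G -> 5; B -> 3; Z -> 2; E -> 4; S -> 6.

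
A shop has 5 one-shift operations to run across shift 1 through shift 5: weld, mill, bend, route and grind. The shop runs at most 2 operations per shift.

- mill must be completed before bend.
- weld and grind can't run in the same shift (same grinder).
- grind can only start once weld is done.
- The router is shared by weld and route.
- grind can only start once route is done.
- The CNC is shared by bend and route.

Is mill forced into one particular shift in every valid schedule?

No

mill can be shift 1 (e.g. route -> shift 2, weld -> shift 1, bend -> shift 3, grind -> shift 3, mill -> shift 1) or shift 2 (e.g. route -> shift 2, bend -> shift 3, weld -> shift 1, mill -> shift 2, grind -> shift 3).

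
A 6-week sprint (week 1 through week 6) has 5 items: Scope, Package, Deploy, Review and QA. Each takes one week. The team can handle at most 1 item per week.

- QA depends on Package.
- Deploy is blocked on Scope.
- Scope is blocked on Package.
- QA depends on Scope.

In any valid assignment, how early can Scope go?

Precedence pushes Scope to at least week 2; downstream work caps Scope at week 5.
Scope at week 2 is achievable: Deploy -> week 4; Review -> week 5; QA -> week 3; Package -> week 1; Scope -> week 2.

week 2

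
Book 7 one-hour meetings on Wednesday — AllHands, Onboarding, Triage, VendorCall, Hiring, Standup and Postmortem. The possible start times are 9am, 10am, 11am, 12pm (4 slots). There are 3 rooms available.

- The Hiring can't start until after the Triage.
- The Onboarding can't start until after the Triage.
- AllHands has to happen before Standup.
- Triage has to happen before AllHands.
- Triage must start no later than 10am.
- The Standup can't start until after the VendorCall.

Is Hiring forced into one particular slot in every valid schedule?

No

Hiring can be 10am (e.g. Onboarding in 10am, Postmortem in 9am, AllHands in 10am, Triage in 9am, Standup in 11am, Hiring in 10am, VendorCall in 9am) or 11am (e.g. Postmortem=9am, AllHands=10am, Standup=11am, Triage=9am, Hiring=11am, VendorCall=9am, Onboarding=10am).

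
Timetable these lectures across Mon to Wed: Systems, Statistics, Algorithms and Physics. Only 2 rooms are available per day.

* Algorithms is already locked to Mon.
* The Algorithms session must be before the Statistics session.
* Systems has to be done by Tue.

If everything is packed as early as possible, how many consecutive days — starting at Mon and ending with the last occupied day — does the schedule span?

2 days

The precedence chain requires at least 2 distinct days.
With at most 2 per day and 4 lectures, at least 2 days are needed.
2 works (last occupied day: Tue): for example Systems -> Mon; Physics -> Tue; Statistics -> Tue; Algorithms -> Mon.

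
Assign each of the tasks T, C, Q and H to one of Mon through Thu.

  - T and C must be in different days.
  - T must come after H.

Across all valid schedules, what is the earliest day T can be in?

Tue

Precedence pushes T to at least Tue.
T at Tue is achievable: T -> Tue, C -> Mon, Q -> Mon, H -> Mon.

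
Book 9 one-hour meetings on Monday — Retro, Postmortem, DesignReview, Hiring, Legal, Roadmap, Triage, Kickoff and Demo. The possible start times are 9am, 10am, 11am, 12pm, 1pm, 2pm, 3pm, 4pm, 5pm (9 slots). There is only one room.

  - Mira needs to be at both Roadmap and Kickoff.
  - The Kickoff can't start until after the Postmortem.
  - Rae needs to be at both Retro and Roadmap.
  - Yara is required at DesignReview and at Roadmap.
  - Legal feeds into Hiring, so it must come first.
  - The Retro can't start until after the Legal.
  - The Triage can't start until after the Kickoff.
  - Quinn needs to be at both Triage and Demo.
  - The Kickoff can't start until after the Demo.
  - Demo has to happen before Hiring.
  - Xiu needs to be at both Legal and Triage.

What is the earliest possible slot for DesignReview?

9am

DesignReview at 9am is achievable: Demo=10am; Triage=4pm; Retro=3pm; Legal=1pm; Postmortem=11am; Roadmap=5pm; Hiring=2pm; Kickoff=12pm; DesignReview=9am.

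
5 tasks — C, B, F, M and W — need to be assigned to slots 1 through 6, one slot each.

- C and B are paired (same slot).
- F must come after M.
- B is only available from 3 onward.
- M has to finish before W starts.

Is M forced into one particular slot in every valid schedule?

No

M can be 1 (e.g. M=1, W=2, B=3, F=2, C=3) or 2 (e.g. M in 2; W in 3; C in 3; B in 3; F in 3).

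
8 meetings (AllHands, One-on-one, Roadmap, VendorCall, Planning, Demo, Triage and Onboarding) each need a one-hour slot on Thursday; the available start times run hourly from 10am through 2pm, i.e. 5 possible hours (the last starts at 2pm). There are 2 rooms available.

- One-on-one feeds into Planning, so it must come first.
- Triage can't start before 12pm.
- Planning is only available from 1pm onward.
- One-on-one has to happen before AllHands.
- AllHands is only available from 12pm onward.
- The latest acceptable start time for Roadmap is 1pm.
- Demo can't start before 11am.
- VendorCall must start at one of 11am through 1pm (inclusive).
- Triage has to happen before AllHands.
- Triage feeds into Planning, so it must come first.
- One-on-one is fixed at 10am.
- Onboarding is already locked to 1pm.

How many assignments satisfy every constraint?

51

Splitting on AllHands: it can be 1pm (11), 2pm (40). Listing each branch's schedules as (One-on-one, Roadmap, VendorCall, Planning, Demo, Triage, Onboarding):
AllHands=1pm: (10am,10am,11am,2pm,11am,12pm,1pm) (10am,10am,11am,2pm,12pm,12pm,1pm) (10am,10am,11am,2pm,2pm,12pm,1pm) (10am,10am,12pm,2pm,11am,12pm,1pm) (10am,10am,12pm,2pm,2pm,12pm,1pm) (10am,11am,11am,2pm,12pm,12pm,1pm) (10am,11am,11am,2pm,2pm,12pm,1pm) (10am,11am,12pm,2pm,11am,12pm,1pm) (10am,11am,12pm,2pm,2pm,12pm,1pm) (10am,12pm,11am,2pm,11am,12pm,1pm) (10am,12pm,11am,2pm,2pm,12pm,1pm) — 11.
AllHands=2pm: (10am,10am,11am,1pm,11am,12pm,1pm) (10am,10am,11am,1pm,12pm,12pm,1pm) (10am,10am,11am,1pm,2pm,12pm,1pm) (10am,10am,11am,2pm,11am,12pm,1pm) (10am,10am,11am,2pm,11am,1pm,1pm) (10am,10am,11am,2pm,12pm,12pm,1pm) (10am,10am,11am,2pm,12pm,1pm,1pm) (10am,10am,11am,2pm,1pm,12pm,1pm) (10am,10am,12pm,1pm,11am,12pm,1pm) (10am,10am,12pm,1pm,2pm,12pm,1pm) (10am,10am,12pm,2pm,11am,12pm,1pm) (10am,10am,12pm,2pm,11am,1pm,1pm) (10am,10am,12pm,2pm,12pm,1pm,1pm) (10am,10am,12pm,2pm,1pm,12pm,1pm) (10am,10am,1pm,2pm,11am,12pm,1pm) (10am,10am,1pm,2pm,12pm,12pm,1pm) (10am,11am,11am,1pm,12pm,12pm,1pm) (10am,11am,11am,1pm,2pm,12pm,1pm) (10am,11am,11am,2pm,12pm,12pm,1pm) (10am,11am,11am,2pm,12pm,1pm,1pm) (10am,11am,11am,2pm,1pm,12pm,1pm) (10am,11am,12pm,1pm,11am,12pm,1pm) (10am,11am,12pm,1pm,2pm,12pm,1pm) (10am,11am,12pm,2pm,11am,12pm,1pm) (10am,11am,12pm,2pm,11am,1pm,1pm) (10am,11am,12pm,2pm,12pm,1pm,1pm) (10am,11am,12pm,2pm,1pm,12pm,1pm) (10am,11am,1pm,2pm,11am,12pm,1pm) (10am,11am,1pm,2pm,12pm,12pm,1pm) (10am,12pm,11am,1pm,11am,12pm,1pm) (10am,12pm,11am,1pm,2pm,12pm,1pm) (10am,12pm,11am,2pm,11am,12pm,1pm) (10am,12pm,11am,2pm,11am,1pm,1pm) (10am,12pm,11am,2pm,12pm,1pm,1pm) (10am,12pm,11am,2pm,1pm,12pm,1pm) (10am,12pm,12pm,2pm,11am,1pm,1pm) (10am,12pm,1pm,2pm,11am,12pm,1pm) (10am,1pm,11am,2pm,11am,12pm,1pm) (10am,1pm,11am,2pm,12pm,12pm,1pm) (10am,1pm,12pm,2pm,11am,12pm,1pm) — 40.
Summing: 11 + 40 = 51.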